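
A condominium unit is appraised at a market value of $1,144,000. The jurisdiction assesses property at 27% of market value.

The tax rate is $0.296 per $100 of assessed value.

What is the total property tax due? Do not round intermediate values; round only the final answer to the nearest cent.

$914.28

Assessed value = $1,144,000 × 0.27 = $308,880
Tax = $308,880 × 0.00296 = $914.2848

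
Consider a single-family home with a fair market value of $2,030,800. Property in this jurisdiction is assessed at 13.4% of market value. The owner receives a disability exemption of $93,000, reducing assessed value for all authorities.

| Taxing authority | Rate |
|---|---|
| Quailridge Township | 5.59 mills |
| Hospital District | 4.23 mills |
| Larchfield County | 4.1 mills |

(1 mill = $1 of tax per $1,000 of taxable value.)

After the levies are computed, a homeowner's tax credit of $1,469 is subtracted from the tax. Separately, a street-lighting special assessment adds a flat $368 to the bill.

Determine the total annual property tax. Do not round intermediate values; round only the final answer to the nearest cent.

$1,392.45

Assessed value = $2,030,800 × 0.134 = $272,127.2
Taxable value = $272,127.2 − $93,000 = $179,127.2
Quailridge Township: $179,127.2 × 0.00559 = $1,001.321048
Hospital District: $179,127.2 × 0.00423 = $757.708056
Larchfield County: $179,127.2 × 0.0041 = $734.42152
Levies subtotal = $2,493.450624
After credit = $2,493.450624 − $1,469 = $1,024.450624
Total = $1,024.450624 + $368 = $1,392.450624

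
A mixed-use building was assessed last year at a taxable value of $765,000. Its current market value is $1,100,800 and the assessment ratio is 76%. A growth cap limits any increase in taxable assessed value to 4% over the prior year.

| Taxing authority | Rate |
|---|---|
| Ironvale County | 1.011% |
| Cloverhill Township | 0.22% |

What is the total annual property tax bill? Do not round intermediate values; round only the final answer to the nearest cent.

$9,793.84

Uncapped assessed value = $1,100,800 × 0.76 = $836,608
Cap limit = $765,000 × 1.04 = $795,600
Taxable assessed value = min($836,608, $795,600) = $795,600 (cap binds)
Ironvale County: $795,600 × 0.01011 = $8,043.516
Cloverhill Township: $795,600 × 0.0022 = $1,750.32
Total = $9,793.836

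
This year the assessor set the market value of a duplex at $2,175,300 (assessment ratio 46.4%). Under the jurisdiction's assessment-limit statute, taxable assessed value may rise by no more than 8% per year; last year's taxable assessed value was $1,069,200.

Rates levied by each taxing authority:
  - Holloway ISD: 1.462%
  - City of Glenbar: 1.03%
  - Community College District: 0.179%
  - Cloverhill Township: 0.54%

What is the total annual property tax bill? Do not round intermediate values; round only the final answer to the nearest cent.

Uncapped assessed value = $2,175,300 × 0.464 = $1,009,339.2
Cap limit = $1,069,200 × 1.08 = $1,154,736
Taxable assessed value = min($1,009,339.2, $1,154,736) = $1,009,339.2 (cap does not bind)
Holloway ISD: $1,009,339.2 × 0.01462 = $14,756.539104
City of Glenbar: $1,009,339.2 × 0.0103 = $10,396.19376
Community College District: $1,009,339.2 × 0.00179 = $1,806.717168
Cloverhill Township: $1,009,339.2 × 0.0054 = $5,450.43168
Total = $32,409.881712

$32,409.88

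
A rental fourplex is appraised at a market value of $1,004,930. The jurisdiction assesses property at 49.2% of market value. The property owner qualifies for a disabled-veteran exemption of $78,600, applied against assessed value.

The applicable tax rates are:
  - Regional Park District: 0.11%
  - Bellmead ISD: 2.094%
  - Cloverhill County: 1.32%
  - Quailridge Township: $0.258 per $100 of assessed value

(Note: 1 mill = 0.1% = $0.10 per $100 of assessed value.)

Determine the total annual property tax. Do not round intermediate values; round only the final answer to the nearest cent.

$15,726.52

Assessed value = $1,004,930 × 0.492 = $494,425.56
Taxable value = $494,425.56 − $78,600 = $415,825.56
Regional Park District: $415,825.56 × 0.0011 = $457.408116
Bellmead ISD: $415,825.56 × 0.02094 = $8,707.3872264
Cloverhill County: $415,825.56 × 0.0132 = $5,488.897392
Quailridge Township: $415,825.56 × 0.00258 = $1,072.8299448
Total = $15,726.5226792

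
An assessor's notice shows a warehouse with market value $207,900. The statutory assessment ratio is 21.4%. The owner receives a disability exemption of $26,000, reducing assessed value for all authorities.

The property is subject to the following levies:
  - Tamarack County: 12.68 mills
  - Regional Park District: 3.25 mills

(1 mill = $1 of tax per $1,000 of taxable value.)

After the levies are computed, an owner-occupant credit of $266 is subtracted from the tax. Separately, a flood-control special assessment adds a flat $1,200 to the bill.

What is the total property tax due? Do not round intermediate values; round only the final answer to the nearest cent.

$1,228.56

Assessed value = $207,900 × 0.214 = $44,490.6
Taxable value = $44,490.6 − $26,000 = $18,490.6
Tamarack County: $18,490.6 × 0.01268 = $234.460808
Regional Park District: $18,490.6 × 0.00325 = $60.09445
Levies subtotal = $294.555258
After credit = $294.555258 − $266 = $28.555258
Total = $28.555258 + $1,200 = $1,228.555258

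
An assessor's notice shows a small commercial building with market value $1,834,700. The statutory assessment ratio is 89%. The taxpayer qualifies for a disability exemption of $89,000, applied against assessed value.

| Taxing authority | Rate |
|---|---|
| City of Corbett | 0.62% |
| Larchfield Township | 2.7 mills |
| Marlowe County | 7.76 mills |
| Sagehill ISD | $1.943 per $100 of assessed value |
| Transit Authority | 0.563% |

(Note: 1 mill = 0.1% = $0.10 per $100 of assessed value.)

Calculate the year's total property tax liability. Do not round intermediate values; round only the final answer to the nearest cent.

$64,410.80

Assessed value = $1,834,700 × 0.89 = $1,632,883
Taxable value = $1,632,883 − $89,000 = $1,543,883
City of Corbett: $1,543,883 × 0.0062 = $9,572.0746
Larchfield Township: $1,543,883 × 0.0027 = $4,168.4841
Marlowe County: $1,543,883 × 0.00776 = $11,980.53208
Sagehill ISD: $1,543,883 × 0.01943 = $29,997.64669
Transit Authority: $1,543,883 × 0.00563 = $8,692.06129
Total = $64,410.79876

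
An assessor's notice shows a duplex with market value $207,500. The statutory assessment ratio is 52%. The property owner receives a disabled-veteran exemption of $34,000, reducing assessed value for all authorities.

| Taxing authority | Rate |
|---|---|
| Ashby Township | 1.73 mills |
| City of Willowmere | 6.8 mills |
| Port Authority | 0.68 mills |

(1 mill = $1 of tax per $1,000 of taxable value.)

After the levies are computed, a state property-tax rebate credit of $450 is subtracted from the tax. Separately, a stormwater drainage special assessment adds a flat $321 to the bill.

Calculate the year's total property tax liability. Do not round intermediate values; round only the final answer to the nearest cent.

$551.62

Assessed value = $207,500 × 0.52 = $107,900
Taxable value = $107,900 − $34,000 = $73,900
Ashby Township: $73,900 × 0.00173 = $127.847
City of Willowmere: $73,900 × 0.0068 = $502.52
Port Authority: $73,900 × 0.00068 = $50.252
Levies subtotal = $680.619
After credit = $680.619 − $450 = $230.619
Total = $230.619 + $321 = $551.619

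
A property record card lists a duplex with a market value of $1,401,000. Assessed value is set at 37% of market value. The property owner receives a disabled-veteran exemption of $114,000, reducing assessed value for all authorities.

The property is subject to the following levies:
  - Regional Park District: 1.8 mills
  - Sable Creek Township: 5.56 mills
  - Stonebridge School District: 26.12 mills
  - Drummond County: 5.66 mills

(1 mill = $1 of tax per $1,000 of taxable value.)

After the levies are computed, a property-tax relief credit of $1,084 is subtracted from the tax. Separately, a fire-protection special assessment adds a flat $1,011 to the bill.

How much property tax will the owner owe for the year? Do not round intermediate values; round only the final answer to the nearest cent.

$15,754.04

Assessed value = $1,401,000 × 0.37 = $518,370
Taxable value = $518,370 − $114,000 = $404,370
Regional Park District: $404,370 × 0.0018 = $727.866
Sable Creek Township: $404,370 × 0.00556 = $2,248.2972
Stonebridge School District: $404,370 × 0.02612 = $10,562.1444
Drummond County: $404,370 × 0.00566 = $2,288.7342
Levies subtotal = $15,827.0418
After credit = $15,827.0418 − $1,084 = $14,743.0418
Total = $14,743.0418 + $1,011 = $15,754.0418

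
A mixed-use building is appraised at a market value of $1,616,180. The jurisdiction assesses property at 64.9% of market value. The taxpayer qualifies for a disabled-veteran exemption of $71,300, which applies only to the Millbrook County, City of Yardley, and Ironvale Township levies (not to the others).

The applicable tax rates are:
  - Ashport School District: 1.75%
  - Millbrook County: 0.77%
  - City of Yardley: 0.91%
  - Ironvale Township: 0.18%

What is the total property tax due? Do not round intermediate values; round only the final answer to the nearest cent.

$36,539.14

Assessed value = $1,616,180 × 0.649 = $1,048,900.82
Ashport School District: $1,048,900.82 × 0.0175 = $18,355.76435
Millbrook County: ($1,048,900.82 − $71,300) × 0.0077 = $977,600.82 × 0.0077 = $7,527.526314
City of Yardley: ($1,048,900.82 − $71,300) × 0.0091 = $977,600.82 × 0.0091 = $8,896.167462
Ironvale Township: ($1,048,900.82 − $71,300) × 0.0018 = $977,600.82 × 0.0018 = $1,759.681476
Total = $36,539.139602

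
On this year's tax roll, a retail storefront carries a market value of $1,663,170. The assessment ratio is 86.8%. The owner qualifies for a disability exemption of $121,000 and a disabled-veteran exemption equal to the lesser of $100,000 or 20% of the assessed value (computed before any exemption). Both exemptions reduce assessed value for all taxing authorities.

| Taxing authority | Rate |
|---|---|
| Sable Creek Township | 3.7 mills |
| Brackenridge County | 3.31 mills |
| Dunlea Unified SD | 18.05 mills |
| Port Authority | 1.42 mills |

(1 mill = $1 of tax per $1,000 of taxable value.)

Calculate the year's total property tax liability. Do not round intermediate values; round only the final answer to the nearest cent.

$32,375.28

Assessed value = $1,663,170 × 0.868 = $1,443,631.56
Disabled-veteran exemption = min($100,000, 20% × $1,443,631.56) = min($100,000, $288,726.312) = $100,000 (dollar cap binds)
Taxable value = $1,443,631.56 − $121,000 − $100,000 = $1,222,631.56
Sable Creek Township: $1,222,631.56 × 0.0037 = $4,523.736772
Brackenridge County: $1,222,631.56 × 0.00331 = $4,046.9104636
Dunlea Unified SD: $1,222,631.56 × 0.01805 = $22,068.499658
Port Authority: $1,222,631.56 × 0.00142 = $1,736.1368152
Total = $32,375.2837088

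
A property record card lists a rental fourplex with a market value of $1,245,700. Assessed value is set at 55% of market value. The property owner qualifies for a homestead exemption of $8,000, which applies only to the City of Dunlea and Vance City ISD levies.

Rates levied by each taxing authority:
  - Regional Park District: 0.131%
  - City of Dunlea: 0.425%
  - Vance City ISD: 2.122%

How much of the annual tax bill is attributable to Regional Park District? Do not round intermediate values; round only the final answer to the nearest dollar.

$898

Assessed value = $1,245,700 × 0.55 = $685,135
Regional Park District taxable value = $685,135 (exemption does not apply)
Regional Park District levy = $685,135 × 0.00131 = $897.52685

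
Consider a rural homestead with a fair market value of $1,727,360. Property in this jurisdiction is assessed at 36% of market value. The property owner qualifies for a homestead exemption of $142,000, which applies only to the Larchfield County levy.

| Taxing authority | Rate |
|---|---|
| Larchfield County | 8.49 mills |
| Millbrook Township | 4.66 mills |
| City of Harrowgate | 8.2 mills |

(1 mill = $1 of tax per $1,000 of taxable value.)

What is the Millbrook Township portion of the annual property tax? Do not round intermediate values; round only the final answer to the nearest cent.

Assessed value = $1,727,360 × 0.36 = $621,849.6
Millbrook Township taxable value = $621,849.6 (exemption does not apply)
Millbrook Township levy = $621,849.6 × 0.00466 = $2,897.819136

$2,897.82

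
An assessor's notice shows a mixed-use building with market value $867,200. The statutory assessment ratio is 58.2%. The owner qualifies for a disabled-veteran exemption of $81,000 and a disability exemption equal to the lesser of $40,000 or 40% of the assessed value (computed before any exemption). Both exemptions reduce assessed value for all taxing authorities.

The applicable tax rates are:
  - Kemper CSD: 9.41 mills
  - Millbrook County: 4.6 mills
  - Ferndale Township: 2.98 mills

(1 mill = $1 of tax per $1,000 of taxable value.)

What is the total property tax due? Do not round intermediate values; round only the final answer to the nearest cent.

$6,519.24

Assessed value = $867,200 × 0.582 = $504,710.4
Disability exemption = min($40,000, 40% × $504,710.4) = min($40,000, $201,884.16) = $40,000 (dollar cap binds)
Taxable value = $504,710.4 − $81,000 − $40,000 = $383,710.4
Kemper CSD: $383,710.4 × 0.00941 = $3,610.714864
Millbrook County: $383,710.4 × 0.0046 = $1,765.06784
Ferndale Township: $383,710.4 × 0.00298 = $1,143.456992
Total = $6,519.239696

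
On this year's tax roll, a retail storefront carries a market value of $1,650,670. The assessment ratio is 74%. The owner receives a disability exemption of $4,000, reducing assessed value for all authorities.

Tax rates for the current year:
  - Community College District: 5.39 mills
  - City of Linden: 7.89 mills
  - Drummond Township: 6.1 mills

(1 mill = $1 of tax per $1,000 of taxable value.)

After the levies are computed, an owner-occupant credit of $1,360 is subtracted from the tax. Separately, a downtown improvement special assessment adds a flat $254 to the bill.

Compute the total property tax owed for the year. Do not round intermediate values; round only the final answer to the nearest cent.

Assessed value = $1,650,670 × 0.74 = $1,221,495.8
Taxable value = $1,221,495.8 − $4,000 = $1,217,495.8
Community College District: $1,217,495.8 × 0.00539 = $6,562.302362
City of Linden: $1,217,495.8 × 0.00789 = $9,606.041862
Drummond Township: $1,217,495.8 × 0.0061 = $7,426.72438
Levies subtotal = $23,595.068604
After credit = $23,595.068604 − $1,360 = $22,235.068604
Total = $22,235.068604 + $254 = $22,489.068604

$22,489.07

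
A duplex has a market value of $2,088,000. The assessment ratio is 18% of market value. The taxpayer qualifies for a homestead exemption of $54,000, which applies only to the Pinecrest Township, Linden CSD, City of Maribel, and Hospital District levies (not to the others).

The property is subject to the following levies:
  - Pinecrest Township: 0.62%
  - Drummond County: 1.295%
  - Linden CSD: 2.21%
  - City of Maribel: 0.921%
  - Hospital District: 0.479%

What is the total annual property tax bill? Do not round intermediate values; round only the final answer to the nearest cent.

$18,480.96

Assessed value = $2,088,000 × 0.18 = $375,840
Pinecrest Township: ($375,840 − $54,000) × 0.0062 = $321,840 × 0.0062 = $1,995.408
Drummond County: $375,840 × 0.01295 = $4,867.128
Linden CSD: ($375,840 − $54,000) × 0.0221 = $321,840 × 0.0221 = $7,112.664
City of Maribel: ($375,840 − $54,000) × 0.00921 = $321,840 × 0.00921 = $2,964.1464
Hospital District: ($375,840 − $54,000) × 0.00479 = $321,840 × 0.00479 = $1,541.6136
Total = $18,480.96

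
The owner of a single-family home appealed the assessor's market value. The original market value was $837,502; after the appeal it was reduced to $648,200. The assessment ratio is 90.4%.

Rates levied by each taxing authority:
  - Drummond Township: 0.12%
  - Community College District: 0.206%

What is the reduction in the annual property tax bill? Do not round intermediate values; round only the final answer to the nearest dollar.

Old assessed value = $837,502 × 0.904 = $757,101.808
New assessed value = $648,200 × 0.904 = $585,972.8
Combined rate = 0.0012 + 0.00206 = 0.00326
Old tax = $757,101.808 × 0.00326 = $2,468.15189408
New tax = $585,972.8 × 0.00326 = $1,910.271328
Reduction = $2,468.15189408 − $1,910.271328 = $557.88056608

$558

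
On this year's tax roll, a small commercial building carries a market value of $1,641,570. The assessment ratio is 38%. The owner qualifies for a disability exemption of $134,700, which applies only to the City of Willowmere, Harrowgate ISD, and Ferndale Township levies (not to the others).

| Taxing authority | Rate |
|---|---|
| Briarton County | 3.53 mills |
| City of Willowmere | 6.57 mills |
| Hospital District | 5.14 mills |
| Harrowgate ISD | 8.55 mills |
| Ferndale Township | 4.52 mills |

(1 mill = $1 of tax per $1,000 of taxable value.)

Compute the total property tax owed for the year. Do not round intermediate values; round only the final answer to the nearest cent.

Assessed value = $1,641,570 × 0.38 = $623,796.6
Briarton County: $623,796.6 × 0.00353 = $2,202.001998
City of Willowmere: ($623,796.6 − $134,700) × 0.00657 = $489,096.6 × 0.00657 = $3,213.364662
Hospital District: $623,796.6 × 0.00514 = $3,206.314524
Harrowgate ISD: ($623,796.6 − $134,700) × 0.00855 = $489,096.6 × 0.00855 = $4,181.77593
Ferndale Township: ($623,796.6 − $134,700) × 0.00452 = $489,096.6 × 0.00452 = $2,210.716632
Total = $15,014.173746

$15,014.17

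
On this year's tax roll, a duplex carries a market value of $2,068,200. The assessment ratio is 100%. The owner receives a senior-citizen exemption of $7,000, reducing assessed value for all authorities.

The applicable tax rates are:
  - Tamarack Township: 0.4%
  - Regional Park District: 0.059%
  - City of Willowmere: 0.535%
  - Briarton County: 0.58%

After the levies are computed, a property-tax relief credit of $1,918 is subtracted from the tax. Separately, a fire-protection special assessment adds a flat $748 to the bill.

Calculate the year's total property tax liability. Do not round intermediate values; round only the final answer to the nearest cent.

$31,273.29

Assessed value = $2,068,200 × 1 = $2,068,200
Taxable value = $2,068,200 − $7,000 = $2,061,200
Tamarack Township: $2,061,200 × 0.004 = $8,244.8
Regional Park District: $2,061,200 × 0.00059 = $1,216.108
City of Willowmere: $2,061,200 × 0.00535 = $11,027.42
Briarton County: $2,061,200 × 0.0058 = $11,954.96
Levies subtotal = $32,443.288
After credit = $32,443.288 − $1,918 = $30,525.288
Total = $30,525.288 + $748 = $31,273.288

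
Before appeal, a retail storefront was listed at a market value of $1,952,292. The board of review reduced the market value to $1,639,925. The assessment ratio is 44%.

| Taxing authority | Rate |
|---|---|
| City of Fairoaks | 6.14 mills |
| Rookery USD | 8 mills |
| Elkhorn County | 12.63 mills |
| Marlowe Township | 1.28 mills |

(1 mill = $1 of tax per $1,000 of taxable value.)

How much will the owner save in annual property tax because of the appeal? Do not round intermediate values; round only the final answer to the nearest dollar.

Old assessed value = $1,952,292 × 0.44 = $859,008.48
New assessed value = $1,639,925 × 0.44 = $721,567
Combined rate = 0.00614 + 0.008 + 0.01263 + 0.00128 = 0.02805
Old tax = $859,008.48 × 0.02805 = $24,095.187864
New tax = $721,567 × 0.02805 = $20,239.95435
Reduction = $24,095.187864 − $20,239.95435 = $3,855.233514

$3,855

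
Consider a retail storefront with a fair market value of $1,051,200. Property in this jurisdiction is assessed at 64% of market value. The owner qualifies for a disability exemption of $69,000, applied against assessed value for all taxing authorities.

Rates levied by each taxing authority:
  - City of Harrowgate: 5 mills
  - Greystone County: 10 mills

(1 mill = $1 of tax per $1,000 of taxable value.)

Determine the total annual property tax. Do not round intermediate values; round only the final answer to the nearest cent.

$9,056.52

Assessed value = $1,051,200 × 0.64 = $672,768
Taxable value = $672,768 − $69,000 = $603,768
City of Harrowgate: $603,768 × 0.005 = $3,018.84
Greystone County: $603,768 × 0.01 = $6,037.68
Total = $3,018.84 + $6,037.68 = $9,056.52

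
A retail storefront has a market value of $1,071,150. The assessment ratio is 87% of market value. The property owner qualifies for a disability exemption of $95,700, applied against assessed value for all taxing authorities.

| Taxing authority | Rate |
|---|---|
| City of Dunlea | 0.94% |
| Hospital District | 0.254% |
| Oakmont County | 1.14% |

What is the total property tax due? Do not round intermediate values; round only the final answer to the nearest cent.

$19,516.92

Assessed value = $1,071,150 × 0.87 = $931,900.5
Taxable value = $931,900.5 − $95,700 = $836,200.5
City of Dunlea: $836,200.5 × 0.0094 = $7,860.2847
Hospital District: $836,200.5 × 0.00254 = $2,123.94927
Oakmont County: $836,200.5 × 0.0114 = $9,532.6857
Total = $7,860.2847 + $2,123.94927 + $9,532.6857 = $19,516.91967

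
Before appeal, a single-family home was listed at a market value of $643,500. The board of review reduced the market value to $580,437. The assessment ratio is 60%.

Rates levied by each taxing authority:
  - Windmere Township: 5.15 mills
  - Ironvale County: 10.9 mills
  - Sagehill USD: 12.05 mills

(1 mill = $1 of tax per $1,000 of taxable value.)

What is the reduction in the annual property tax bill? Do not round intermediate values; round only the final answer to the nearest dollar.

$1,063

Old assessed value = $643,500 × 0.6 = $386,100
New assessed value = $580,437 × 0.6 = $348,262.2
Combined rate = 0.00515 + 0.0109 + 0.01205 = 0.0281
Old tax = $386,100 × 0.0281 = $10,849.41
New tax = $348,262.2 × 0.0281 = $9,786.16782
Reduction = $10,849.41 − $9,786.16782 = $1,063.24218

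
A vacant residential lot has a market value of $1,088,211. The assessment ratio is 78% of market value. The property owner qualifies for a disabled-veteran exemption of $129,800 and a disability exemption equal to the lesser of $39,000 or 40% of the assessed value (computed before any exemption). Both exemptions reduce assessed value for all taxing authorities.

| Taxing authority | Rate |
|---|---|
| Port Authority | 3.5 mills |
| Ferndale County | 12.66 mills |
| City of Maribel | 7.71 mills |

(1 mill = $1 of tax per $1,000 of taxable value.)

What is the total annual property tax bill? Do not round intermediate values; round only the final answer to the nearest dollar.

Assessed value = $1,088,211 × 0.78 = $848,804.58
Disability exemption = min($39,000, 40% × $848,804.58) = min($39,000, $339,521.832) = $39,000 (dollar cap binds)
Taxable value = $848,804.58 − $129,800 − $39,000 = $680,004.58
Port Authority: $680,004.58 × 0.0035 = $2,380.01603
Ferndale County: $680,004.58 × 0.01266 = $8,608.8579828
City of Maribel: $680,004.58 × 0.00771 = $5,242.8353118
Total = $16,231.7093246

$16,232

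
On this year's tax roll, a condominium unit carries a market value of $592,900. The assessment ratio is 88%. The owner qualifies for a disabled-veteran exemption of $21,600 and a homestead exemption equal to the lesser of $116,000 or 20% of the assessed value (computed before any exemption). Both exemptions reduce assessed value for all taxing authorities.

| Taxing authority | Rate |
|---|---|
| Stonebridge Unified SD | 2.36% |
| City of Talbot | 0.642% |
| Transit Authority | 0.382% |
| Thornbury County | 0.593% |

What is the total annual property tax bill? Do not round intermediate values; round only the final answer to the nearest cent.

Assessed value = $592,900 × 0.88 = $521,752
Homestead exemption = min($116,000, 20% × $521,752) = min($116,000, $104,350.4) = $104,350.4 (percentage binds)
Taxable value = $521,752 − $21,600 − $104,350.4 = $395,801.6
Stonebridge Unified SD: $395,801.6 × 0.0236 = $9,340.91776
City of Talbot: $395,801.6 × 0.00642 = $2,541.046272
Transit Authority: $395,801.6 × 0.00382 = $1,511.962112
Thornbury County: $395,801.6 × 0.00593 = $2,347.103488
Total = $15,741.029632

$15,741.03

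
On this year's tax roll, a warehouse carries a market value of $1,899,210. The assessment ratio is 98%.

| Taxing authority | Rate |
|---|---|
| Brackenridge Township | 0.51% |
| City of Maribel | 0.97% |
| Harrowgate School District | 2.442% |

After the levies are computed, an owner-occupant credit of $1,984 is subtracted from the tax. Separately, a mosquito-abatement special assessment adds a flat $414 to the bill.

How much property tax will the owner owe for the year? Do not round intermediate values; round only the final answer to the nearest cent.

$71,427.28

Assessed value = $1,899,210 × 0.98 = $1,861,225.8
Brackenridge Township: $1,861,225.8 × 0.0051 = $9,492.25158
City of Maribel: $1,861,225.8 × 0.0097 = $18,053.89026
Harrowgate School District: $1,861,225.8 × 0.02442 = $45,451.134036
Levies subtotal = $72,997.275876
After credit = $72,997.275876 − $1,984 = $71,013.275876
Total = $71,013.275876 + $414 = $71,427.275876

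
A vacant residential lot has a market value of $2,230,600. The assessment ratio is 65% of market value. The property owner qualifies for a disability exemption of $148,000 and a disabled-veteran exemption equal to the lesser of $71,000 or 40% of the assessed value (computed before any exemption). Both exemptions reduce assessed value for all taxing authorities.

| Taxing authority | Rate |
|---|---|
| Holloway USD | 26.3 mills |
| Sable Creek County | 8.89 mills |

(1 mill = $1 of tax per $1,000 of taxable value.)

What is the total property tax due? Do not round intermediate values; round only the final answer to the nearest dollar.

$43,315

Assessed value = $2,230,600 × 0.65 = $1,449,890
Disabled-veteran exemption = min($71,000, 40% × $1,449,890) = min($71,000, $579,956) = $71,000 (dollar cap binds)
Taxable value = $1,449,890 − $148,000 − $71,000 = $1,230,890
Holloway USD: $1,230,890 × 0.0263 = $32,372.407
Sable Creek County: $1,230,890 × 0.00889 = $10,942.6121
Total = $43,315.0191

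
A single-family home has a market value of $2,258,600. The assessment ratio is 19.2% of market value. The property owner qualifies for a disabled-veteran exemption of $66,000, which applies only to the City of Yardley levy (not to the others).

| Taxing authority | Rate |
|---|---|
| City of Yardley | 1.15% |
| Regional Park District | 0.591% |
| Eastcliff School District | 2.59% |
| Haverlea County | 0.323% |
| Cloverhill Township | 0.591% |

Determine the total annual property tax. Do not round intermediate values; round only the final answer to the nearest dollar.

Assessed value = $2,258,600 × 0.192 = $433,651.2
City of Yardley: ($433,651.2 − $66,000) × 0.0115 = $367,651.2 × 0.0115 = $4,227.9888
Regional Park District: $433,651.2 × 0.00591 = $2,562.878592
Eastcliff School District: $433,651.2 × 0.0259 = $11,231.56608
Haverlea County: $433,651.2 × 0.00323 = $1,400.693376
Cloverhill Township: $433,651.2 × 0.00591 = $2,562.878592
Total = $21,986.00544

$21,986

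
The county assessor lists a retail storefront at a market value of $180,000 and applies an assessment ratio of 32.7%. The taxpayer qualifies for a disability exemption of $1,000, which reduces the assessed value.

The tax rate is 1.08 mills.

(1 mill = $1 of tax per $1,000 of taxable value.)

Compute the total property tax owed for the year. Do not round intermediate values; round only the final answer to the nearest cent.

Assessed value = $180,000 × 0.327 = $58,860
Taxable value = $58,860 − $1,000 = $57,860
Tax = $57,860 × 0.00108 = $62.4888

$62.49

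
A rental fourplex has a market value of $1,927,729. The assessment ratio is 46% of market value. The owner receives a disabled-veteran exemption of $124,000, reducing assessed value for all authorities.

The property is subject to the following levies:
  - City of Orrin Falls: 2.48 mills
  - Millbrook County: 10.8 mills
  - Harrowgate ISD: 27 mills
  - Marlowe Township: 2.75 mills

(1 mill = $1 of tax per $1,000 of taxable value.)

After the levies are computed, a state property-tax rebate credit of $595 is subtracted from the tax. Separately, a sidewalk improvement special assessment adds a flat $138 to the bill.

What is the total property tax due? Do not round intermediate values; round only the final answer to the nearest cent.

$32,364.36

Assessed value = $1,927,729 × 0.46 = $886,755.34
Taxable value = $886,755.34 − $124,000 = $762,755.34
City of Orrin Falls: $762,755.34 × 0.00248 = $1,891.6332432
Millbrook County: $762,755.34 × 0.0108 = $8,237.757672
Harrowgate ISD: $762,755.34 × 0.027 = $20,594.39418
Marlowe Township: $762,755.34 × 0.00275 = $2,097.577185
Levies subtotal = $32,821.3622802
After credit = $32,821.3622802 − $595 = $32,226.3622802
Total = $32,226.3622802 + $138 = $32,364.3622802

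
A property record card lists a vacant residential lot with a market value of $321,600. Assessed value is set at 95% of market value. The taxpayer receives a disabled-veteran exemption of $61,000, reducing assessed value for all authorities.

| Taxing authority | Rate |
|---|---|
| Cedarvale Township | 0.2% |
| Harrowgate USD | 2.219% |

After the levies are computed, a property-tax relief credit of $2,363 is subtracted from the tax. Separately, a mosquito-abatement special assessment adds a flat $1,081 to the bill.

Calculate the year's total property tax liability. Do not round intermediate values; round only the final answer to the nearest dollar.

$4,633

Assessed value = $321,600 × 0.95 = $305,520
Taxable value = $305,520 − $61,000 = $244,520
Cedarvale Township: $244,520 × 0.002 = $489.04
Harrowgate USD: $244,520 × 0.02219 = $5,425.8988
Levies subtotal = $5,914.9388
After credit = $5,914.9388 − $2,363 = $3,551.9388
Total = $3,551.9388 + $1,081 = $4,632.9388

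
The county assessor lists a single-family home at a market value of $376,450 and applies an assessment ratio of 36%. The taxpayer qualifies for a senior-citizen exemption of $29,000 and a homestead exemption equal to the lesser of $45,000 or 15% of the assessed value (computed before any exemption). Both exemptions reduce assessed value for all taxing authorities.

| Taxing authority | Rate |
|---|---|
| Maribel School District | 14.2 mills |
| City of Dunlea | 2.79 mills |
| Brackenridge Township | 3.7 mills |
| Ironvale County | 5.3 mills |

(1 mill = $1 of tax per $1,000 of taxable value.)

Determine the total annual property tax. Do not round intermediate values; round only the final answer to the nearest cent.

Assessed value = $376,450 × 0.36 = $135,522
Homestead exemption = min($45,000, 15% × $135,522) = min($45,000, $20,328.3) = $20,328.3 (percentage binds)
Taxable value = $135,522 − $29,000 − $20,328.3 = $86,193.7
Maribel School District: $86,193.7 × 0.0142 = $1,223.95054
City of Dunlea: $86,193.7 × 0.00279 = $240.480423
Brackenridge Township: $86,193.7 × 0.0037 = $318.91669
Ironvale County: $86,193.7 × 0.0053 = $456.82661
Total = $2,240.174263

$2,240.17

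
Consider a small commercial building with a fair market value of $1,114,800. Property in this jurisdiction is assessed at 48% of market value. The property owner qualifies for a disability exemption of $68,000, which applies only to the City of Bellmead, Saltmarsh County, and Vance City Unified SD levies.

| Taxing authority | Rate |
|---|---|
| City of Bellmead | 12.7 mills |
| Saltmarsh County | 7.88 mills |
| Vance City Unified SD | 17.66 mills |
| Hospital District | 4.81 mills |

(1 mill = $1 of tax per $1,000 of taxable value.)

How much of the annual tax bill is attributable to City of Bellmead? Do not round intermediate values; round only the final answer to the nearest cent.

Assessed value = $1,114,800 × 0.48 = $535,104
City of Bellmead taxable value = $535,104 − $68,000 = $467,104
City of Bellmead levy = $467,104 × 0.0127 = $5,932.2208

$5,932.22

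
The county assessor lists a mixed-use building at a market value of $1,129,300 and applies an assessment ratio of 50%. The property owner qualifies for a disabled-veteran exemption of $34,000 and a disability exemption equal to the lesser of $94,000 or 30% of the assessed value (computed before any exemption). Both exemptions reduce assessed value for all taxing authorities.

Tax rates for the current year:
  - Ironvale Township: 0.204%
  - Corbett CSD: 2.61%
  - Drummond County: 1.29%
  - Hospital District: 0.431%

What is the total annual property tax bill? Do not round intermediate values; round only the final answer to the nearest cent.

$19,802.08

Assessed value = $1,129,300 × 0.5 = $564,650
Disability exemption = min($94,000, 30% × $564,650) = min($94,000, $169,395) = $94,000 (dollar cap binds)
Taxable value = $564,650 − $34,000 − $94,000 = $436,650
Ironvale Township: $436,650 × 0.00204 = $890.766
Corbett CSD: $436,650 × 0.0261 = $11,396.565
Drummond County: $436,650 × 0.0129 = $5,632.785
Hospital District: $436,650 × 0.00431 = $1,881.9615
Total = $19,802.0775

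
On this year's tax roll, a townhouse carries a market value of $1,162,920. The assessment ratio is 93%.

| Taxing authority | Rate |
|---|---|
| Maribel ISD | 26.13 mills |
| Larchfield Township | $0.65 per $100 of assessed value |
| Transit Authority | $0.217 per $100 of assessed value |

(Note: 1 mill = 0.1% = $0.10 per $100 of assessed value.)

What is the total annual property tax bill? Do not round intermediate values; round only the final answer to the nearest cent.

$37,636.74

Assessed value = $1,162,920 × 0.93 = $1,081,515.6
Maribel ISD: $1,081,515.6 × 0.02613 = $28,260.002628
Larchfield Township: $1,081,515.6 × 0.0065 = $7,029.8514
Transit Authority: $1,081,515.6 × 0.00217 = $2,346.888852
Total = $37,636.74288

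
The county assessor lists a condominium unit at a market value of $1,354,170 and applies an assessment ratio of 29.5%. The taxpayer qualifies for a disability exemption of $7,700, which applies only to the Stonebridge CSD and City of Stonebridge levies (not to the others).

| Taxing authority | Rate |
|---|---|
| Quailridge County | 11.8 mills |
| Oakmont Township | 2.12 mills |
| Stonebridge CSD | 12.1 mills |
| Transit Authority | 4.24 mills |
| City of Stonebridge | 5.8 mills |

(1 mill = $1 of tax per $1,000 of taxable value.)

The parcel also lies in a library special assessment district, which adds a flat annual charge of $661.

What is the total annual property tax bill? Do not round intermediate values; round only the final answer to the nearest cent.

Assessed value = $1,354,170 × 0.295 = $399,480.15
Quailridge County: $399,480.15 × 0.0118 = $4,713.86577
Oakmont Township: $399,480.15 × 0.00212 = $846.897918
Stonebridge CSD: ($399,480.15 − $7,700) × 0.0121 = $391,780.15 × 0.0121 = $4,740.539815
Transit Authority: $399,480.15 × 0.00424 = $1,693.795836
City of Stonebridge: ($399,480.15 − $7,700) × 0.0058 = $391,780.15 × 0.0058 = $2,272.32487
Levies subtotal = $14,267.424209
Total = $14,267.424209 + $661 = $14,928.424209

$14,928.42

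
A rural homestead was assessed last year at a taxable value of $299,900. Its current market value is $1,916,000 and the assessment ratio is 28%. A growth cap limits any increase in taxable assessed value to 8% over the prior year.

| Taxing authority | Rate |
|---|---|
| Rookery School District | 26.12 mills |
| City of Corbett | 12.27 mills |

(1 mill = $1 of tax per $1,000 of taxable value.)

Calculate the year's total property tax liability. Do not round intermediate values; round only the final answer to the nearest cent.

Uncapped assessed value = $1,916,000 × 0.28 = $536,480
Cap limit = $299,900 × 1.08 = $323,892
Taxable assessed value = min($536,480, $323,892) = $323,892 (cap binds)
Rookery School District: $323,892 × 0.02612 = $8,460.05904
City of Corbett: $323,892 × 0.01227 = $3,974.15484
Total = $12,434.21388

$12,434.21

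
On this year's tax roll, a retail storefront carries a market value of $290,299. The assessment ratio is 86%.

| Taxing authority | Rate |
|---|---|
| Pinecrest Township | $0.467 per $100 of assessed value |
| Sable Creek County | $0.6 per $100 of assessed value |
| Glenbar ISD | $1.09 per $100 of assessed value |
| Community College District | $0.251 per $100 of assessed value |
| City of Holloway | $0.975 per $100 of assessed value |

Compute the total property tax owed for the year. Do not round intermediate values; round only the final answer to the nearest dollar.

Assessed value = $290,299 × 0.86 = $249,657.14
Pinecrest Township: $249,657.14 × 0.00467 = $1,165.8988438
Sable Creek County: $249,657.14 × 0.006 = $1,497.94284
Glenbar ISD: $249,657.14 × 0.0109 = $2,721.262826
Community College District: $249,657.14 × 0.00251 = $626.6394214
City of Holloway: $249,657.14 × 0.00975 = $2,434.157115
Total = $1,165.8988438 + $1,497.94284 + $2,721.262826 + $626.6394214 + $2,434.157115 = $8,445.9010462

$8,446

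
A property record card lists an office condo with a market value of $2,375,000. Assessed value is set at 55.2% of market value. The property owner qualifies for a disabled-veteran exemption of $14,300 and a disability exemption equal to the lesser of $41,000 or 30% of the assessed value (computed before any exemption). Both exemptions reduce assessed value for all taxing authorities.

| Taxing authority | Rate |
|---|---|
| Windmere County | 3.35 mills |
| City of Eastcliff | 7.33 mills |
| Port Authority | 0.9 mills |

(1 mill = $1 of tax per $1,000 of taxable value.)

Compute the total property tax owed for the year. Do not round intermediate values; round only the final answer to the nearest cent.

$14,541.01

Assessed value = $2,375,000 × 0.552 = $1,311,000
Disability exemption = min($41,000, 30% × $1,311,000) = min($41,000, $393,300) = $41,000 (dollar cap binds)
Taxable value = $1,311,000 − $14,300 − $41,000 = $1,255,700
Windmere County: $1,255,700 × 0.00335 = $4,206.595
City of Eastcliff: $1,255,700 × 0.00733 = $9,204.281
Port Authority: $1,255,700 × 0.0009 = $1,130.13
Total = $14,541.006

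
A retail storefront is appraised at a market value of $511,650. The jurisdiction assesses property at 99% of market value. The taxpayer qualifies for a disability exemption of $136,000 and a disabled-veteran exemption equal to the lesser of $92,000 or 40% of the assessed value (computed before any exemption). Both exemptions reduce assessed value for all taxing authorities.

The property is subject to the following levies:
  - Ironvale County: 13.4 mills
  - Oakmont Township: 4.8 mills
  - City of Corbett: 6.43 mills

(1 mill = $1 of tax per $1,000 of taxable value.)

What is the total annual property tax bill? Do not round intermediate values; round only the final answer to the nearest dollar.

$6,860

Assessed value = $511,650 × 0.99 = $506,533.5
Disabled-veteran exemption = min($92,000, 40% × $506,533.5) = min($92,000, $202,613.4) = $92,000 (dollar cap binds)
Taxable value = $506,533.5 − $136,000 − $92,000 = $278,533.5
Ironvale County: $278,533.5 × 0.0134 = $3,732.3489
Oakmont Township: $278,533.5 × 0.0048 = $1,336.9608
City of Corbett: $278,533.5 × 0.00643 = $1,790.970405
Total = $6,860.280105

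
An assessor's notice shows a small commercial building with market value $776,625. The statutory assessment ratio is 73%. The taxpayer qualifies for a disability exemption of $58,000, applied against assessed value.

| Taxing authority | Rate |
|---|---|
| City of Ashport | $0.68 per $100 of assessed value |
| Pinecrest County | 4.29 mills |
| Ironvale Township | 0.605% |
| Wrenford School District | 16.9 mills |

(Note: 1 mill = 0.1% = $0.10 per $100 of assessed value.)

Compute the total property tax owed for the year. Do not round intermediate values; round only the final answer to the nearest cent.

Assessed value = $776,625 × 0.73 = $566,936.25
Taxable value = $566,936.25 − $58,000 = $508,936.25
City of Ashport: $508,936.25 × 0.0068 = $3,460.7665
Pinecrest County: $508,936.25 × 0.00429 = $2,183.3365125
Ironvale Township: $508,936.25 × 0.00605 = $3,079.0643125
Wrenford School District: $508,936.25 × 0.0169 = $8,601.022625
Total = $17,324.18995

$17,324.19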